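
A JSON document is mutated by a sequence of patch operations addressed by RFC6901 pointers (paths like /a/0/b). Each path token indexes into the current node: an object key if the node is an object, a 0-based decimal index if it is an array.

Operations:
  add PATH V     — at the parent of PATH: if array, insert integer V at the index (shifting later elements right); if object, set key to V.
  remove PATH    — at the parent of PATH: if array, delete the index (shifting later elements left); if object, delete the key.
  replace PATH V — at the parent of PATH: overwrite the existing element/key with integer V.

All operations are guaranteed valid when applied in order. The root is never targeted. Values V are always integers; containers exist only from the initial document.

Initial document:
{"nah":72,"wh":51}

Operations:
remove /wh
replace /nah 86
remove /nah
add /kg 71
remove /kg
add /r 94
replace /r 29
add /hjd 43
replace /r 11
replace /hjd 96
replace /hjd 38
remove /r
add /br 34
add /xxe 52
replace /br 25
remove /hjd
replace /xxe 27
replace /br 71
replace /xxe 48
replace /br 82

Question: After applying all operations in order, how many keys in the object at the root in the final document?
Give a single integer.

After op 1 (remove /wh): {"nah":72}
After op 2 (replace /nah 86): {"nah":86}
After op 3 (remove /nah): {}
After op 4 (add /kg 71): {"kg":71}
After op 5 (remove /kg): {}
After op 6 (add /r 94): {"r":94}
After op 7 (replace /r 29): {"r":29}
After op 8 (add /hjd 43): {"hjd":43,"r":29}
After op 9 (replace /r 11): {"hjd":43,"r":11}
After op 10 (replace /hjd 96): {"hjd":96,"r":11}
After op 11 (replace /hjd 38): {"hjd":38,"r":11}
After op 12 (remove /r): {"hjd":38}
After op 13 (add /br 34): {"br":34,"hjd":38}
After op 14 (add /xxe 52): {"br":34,"hjd":38,"xxe":52}
After op 15 (replace /br 25): {"br":25,"hjd":38,"xxe":52}
After op 16 (remove /hjd): {"br":25,"xxe":52}
After op 17 (replace /xxe 27): {"br":25,"xxe":27}
After op 18 (replace /br 71): {"br":71,"xxe":27}
After op 19 (replace /xxe 48): {"br":71,"xxe":48}
After op 20 (replace /br 82): {"br":82,"xxe":48}
Size at the root: 2

Answer: 2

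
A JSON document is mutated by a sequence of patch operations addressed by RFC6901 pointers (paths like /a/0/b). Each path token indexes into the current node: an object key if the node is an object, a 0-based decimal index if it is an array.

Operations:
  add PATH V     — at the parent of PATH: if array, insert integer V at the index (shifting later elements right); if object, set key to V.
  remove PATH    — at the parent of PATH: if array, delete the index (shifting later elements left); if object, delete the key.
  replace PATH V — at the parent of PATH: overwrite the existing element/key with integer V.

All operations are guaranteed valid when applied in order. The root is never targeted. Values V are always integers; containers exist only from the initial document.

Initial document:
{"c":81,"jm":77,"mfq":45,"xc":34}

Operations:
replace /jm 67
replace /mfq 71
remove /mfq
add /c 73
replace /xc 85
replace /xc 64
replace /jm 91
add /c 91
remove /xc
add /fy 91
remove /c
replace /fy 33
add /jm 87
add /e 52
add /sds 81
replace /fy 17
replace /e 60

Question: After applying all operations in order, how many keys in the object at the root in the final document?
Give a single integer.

Answer: 4

Derivation:
After op 1 (replace /jm 67): {"c":81,"jm":67,"mfq":45,"xc":34}
After op 2 (replace /mfq 71): {"c":81,"jm":67,"mfq":71,"xc":34}
After op 3 (remove /mfq): {"c":81,"jm":67,"xc":34}
After op 4 (add /c 73): {"c":73,"jm":67,"xc":34}
After op 5 (replace /xc 85): {"c":73,"jm":67,"xc":85}
After op 6 (replace /xc 64): {"c":73,"jm":67,"xc":64}
After op 7 (replace /jm 91): {"c":73,"jm":91,"xc":64}
After op 8 (add /c 91): {"c":91,"jm":91,"xc":64}
After op 9 (remove /xc): {"c":91,"jm":91}
After op 10 (add /fy 91): {"c":91,"fy":91,"jm":91}
After op 11 (remove /c): {"fy":91,"jm":91}
After op 12 (replace /fy 33): {"fy":33,"jm":91}
After op 13 (add /jm 87): {"fy":33,"jm":87}
After op 14 (add /e 52): {"e":52,"fy":33,"jm":87}
After op 15 (add /sds 81): {"e":52,"fy":33,"jm":87,"sds":81}
After op 16 (replace /fy 17): {"e":52,"fy":17,"jm":87,"sds":81}
After op 17 (replace /e 60): {"e":60,"fy":17,"jm":87,"sds":81}
Size at the root: 4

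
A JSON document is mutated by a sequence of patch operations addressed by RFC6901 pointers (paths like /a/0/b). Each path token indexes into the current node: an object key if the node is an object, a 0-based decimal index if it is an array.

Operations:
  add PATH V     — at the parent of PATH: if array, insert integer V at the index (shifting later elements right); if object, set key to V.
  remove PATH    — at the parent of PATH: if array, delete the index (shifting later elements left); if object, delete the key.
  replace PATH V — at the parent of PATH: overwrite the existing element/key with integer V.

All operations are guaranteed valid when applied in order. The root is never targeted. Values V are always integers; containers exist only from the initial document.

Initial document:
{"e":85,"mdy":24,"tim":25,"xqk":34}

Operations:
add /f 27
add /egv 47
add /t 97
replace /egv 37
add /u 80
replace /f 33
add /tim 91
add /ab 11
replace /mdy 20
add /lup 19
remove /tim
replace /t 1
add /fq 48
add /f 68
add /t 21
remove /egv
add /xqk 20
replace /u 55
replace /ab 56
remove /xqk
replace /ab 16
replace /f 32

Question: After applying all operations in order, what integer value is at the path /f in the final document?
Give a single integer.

After op 1 (add /f 27): {"e":85,"f":27,"mdy":24,"tim":25,"xqk":34}
After op 2 (add /egv 47): {"e":85,"egv":47,"f":27,"mdy":24,"tim":25,"xqk":34}
After op 3 (add /t 97): {"e":85,"egv":47,"f":27,"mdy":24,"t":97,"tim":25,"xqk":34}
After op 4 (replace /egv 37): {"e":85,"egv":37,"f":27,"mdy":24,"t":97,"tim":25,"xqk":34}
After op 5 (add /u 80): {"e":85,"egv":37,"f":27,"mdy":24,"t":97,"tim":25,"u":80,"xqk":34}
After op 6 (replace /f 33): {"e":85,"egv":37,"f":33,"mdy":24,"t":97,"tim":25,"u":80,"xqk":34}
After op 7 (add /tim 91): {"e":85,"egv":37,"f":33,"mdy":24,"t":97,"tim":91,"u":80,"xqk":34}
After op 8 (add /ab 11): {"ab":11,"e":85,"egv":37,"f":33,"mdy":24,"t":97,"tim":91,"u":80,"xqk":34}
After op 9 (replace /mdy 20): {"ab":11,"e":85,"egv":37,"f":33,"mdy":20,"t":97,"tim":91,"u":80,"xqk":34}
After op 10 (add /lup 19): {"ab":11,"e":85,"egv":37,"f":33,"lup":19,"mdy":20,"t":97,"tim":91,"u":80,"xqk":34}
After op 11 (remove /tim): {"ab":11,"e":85,"egv":37,"f":33,"lup":19,"mdy":20,"t":97,"u":80,"xqk":34}
After op 12 (replace /t 1): {"ab":11,"e":85,"egv":37,"f":33,"lup":19,"mdy":20,"t":1,"u":80,"xqk":34}
After op 13 (add /fq 48): {"ab":11,"e":85,"egv":37,"f":33,"fq":48,"lup":19,"mdy":20,"t":1,"u":80,"xqk":34}
After op 14 (add /f 68): {"ab":11,"e":85,"egv":37,"f":68,"fq":48,"lup":19,"mdy":20,"t":1,"u":80,"xqk":34}
After op 15 (add /t 21): {"ab":11,"e":85,"egv":37,"f":68,"fq":48,"lup":19,"mdy":20,"t":21,"u":80,"xqk":34}
After op 16 (remove /egv): {"ab":11,"e":85,"f":68,"fq":48,"lup":19,"mdy":20,"t":21,"u":80,"xqk":34}
After op 17 (add /xqk 20): {"ab":11,"e":85,"f":68,"fq":48,"lup":19,"mdy":20,"t":21,"u":80,"xqk":20}
After op 18 (replace /u 55): {"ab":11,"e":85,"f":68,"fq":48,"lup":19,"mdy":20,"t":21,"u":55,"xqk":20}
After op 19 (replace /ab 56): {"ab":56,"e":85,"f":68,"fq":48,"lup":19,"mdy":20,"t":21,"u":55,"xqk":20}
After op 20 (remove /xqk): {"ab":56,"e":85,"f":68,"fq":48,"lup":19,"mdy":20,"t":21,"u":55}
After op 21 (replace /ab 16): {"ab":16,"e":85,"f":68,"fq":48,"lup":19,"mdy":20,"t":21,"u":55}
After op 22 (replace /f 32): {"ab":16,"e":85,"f":32,"fq":48,"lup":19,"mdy":20,"t":21,"u":55}
Value at /f: 32

Answer: 32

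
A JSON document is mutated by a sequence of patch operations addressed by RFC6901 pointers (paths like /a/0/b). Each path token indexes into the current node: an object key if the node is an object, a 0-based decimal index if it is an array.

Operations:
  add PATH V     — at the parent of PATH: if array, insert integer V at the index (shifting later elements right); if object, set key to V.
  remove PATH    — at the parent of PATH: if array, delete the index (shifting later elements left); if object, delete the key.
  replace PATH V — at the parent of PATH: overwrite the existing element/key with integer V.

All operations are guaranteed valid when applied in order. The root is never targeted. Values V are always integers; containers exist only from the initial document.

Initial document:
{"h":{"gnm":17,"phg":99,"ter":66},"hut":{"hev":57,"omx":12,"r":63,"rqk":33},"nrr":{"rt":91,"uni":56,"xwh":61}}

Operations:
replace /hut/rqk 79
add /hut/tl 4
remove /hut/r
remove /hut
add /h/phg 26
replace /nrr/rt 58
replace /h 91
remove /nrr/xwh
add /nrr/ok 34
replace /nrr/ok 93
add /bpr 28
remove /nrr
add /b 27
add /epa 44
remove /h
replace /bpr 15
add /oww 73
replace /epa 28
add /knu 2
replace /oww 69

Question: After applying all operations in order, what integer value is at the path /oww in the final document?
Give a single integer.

Answer: 69

Derivation:
After op 1 (replace /hut/rqk 79): {"h":{"gnm":17,"phg":99,"ter":66},"hut":{"hev":57,"omx":12,"r":63,"rqk":79},"nrr":{"rt":91,"uni":56,"xwh":61}}
After op 2 (add /hut/tl 4): {"h":{"gnm":17,"phg":99,"ter":66},"hut":{"hev":57,"omx":12,"r":63,"rqk":79,"tl":4},"nrr":{"rt":91,"uni":56,"xwh":61}}
After op 3 (remove /hut/r): {"h":{"gnm":17,"phg":99,"ter":66},"hut":{"hev":57,"omx":12,"rqk":79,"tl":4},"nrr":{"rt":91,"uni":56,"xwh":61}}
After op 4 (remove /hut): {"h":{"gnm":17,"phg":99,"ter":66},"nrr":{"rt":91,"uni":56,"xwh":61}}
After op 5 (add /h/phg 26): {"h":{"gnm":17,"phg":26,"ter":66},"nrr":{"rt":91,"uni":56,"xwh":61}}
After op 6 (replace /nrr/rt 58): {"h":{"gnm":17,"phg":26,"ter":66},"nrr":{"rt":58,"uni":56,"xwh":61}}
After op 7 (replace /h 91): {"h":91,"nrr":{"rt":58,"uni":56,"xwh":61}}
After op 8 (remove /nrr/xwh): {"h":91,"nrr":{"rt":58,"uni":56}}
After op 9 (add /nrr/ok 34): {"h":91,"nrr":{"ok":34,"rt":58,"uni":56}}
After op 10 (replace /nrr/ok 93): {"h":91,"nrr":{"ok":93,"rt":58,"uni":56}}
After op 11 (add /bpr 28): {"bpr":28,"h":91,"nrr":{"ok":93,"rt":58,"uni":56}}
After op 12 (remove /nrr): {"bpr":28,"h":91}
After op 13 (add /b 27): {"b":27,"bpr":28,"h":91}
After op 14 (add /epa 44): {"b":27,"bpr":28,"epa":44,"h":91}
After op 15 (remove /h): {"b":27,"bpr":28,"epa":44}
After op 16 (replace /bpr 15): {"b":27,"bpr":15,"epa":44}
After op 17 (add /oww 73): {"b":27,"bpr":15,"epa":44,"oww":73}
After op 18 (replace /epa 28): {"b":27,"bpr":15,"epa":28,"oww":73}
After op 19 (add /knu 2): {"b":27,"bpr":15,"epa":28,"knu":2,"oww":73}
After op 20 (replace /oww 69): {"b":27,"bpr":15,"epa":28,"knu":2,"oww":69}
Value at /oww: 69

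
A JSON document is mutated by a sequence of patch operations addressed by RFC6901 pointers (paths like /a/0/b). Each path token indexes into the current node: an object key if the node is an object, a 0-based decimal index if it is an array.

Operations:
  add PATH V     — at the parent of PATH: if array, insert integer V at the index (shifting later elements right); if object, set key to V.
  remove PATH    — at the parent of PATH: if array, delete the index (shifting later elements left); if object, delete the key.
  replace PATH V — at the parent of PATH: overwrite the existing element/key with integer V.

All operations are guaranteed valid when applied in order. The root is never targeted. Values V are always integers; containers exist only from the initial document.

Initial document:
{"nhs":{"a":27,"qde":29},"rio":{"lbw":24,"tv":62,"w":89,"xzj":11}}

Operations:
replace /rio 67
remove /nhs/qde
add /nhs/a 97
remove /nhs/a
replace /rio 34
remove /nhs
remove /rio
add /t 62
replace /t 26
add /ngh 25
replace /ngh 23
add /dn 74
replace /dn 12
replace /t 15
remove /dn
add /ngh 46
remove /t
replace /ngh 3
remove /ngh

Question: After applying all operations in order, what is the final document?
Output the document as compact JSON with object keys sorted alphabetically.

Answer: {}

Derivation:
After op 1 (replace /rio 67): {"nhs":{"a":27,"qde":29},"rio":67}
After op 2 (remove /nhs/qde): {"nhs":{"a":27},"rio":67}
After op 3 (add /nhs/a 97): {"nhs":{"a":97},"rio":67}
After op 4 (remove /nhs/a): {"nhs":{},"rio":67}
After op 5 (replace /rio 34): {"nhs":{},"rio":34}
After op 6 (remove /nhs): {"rio":34}
After op 7 (remove /rio): {}
After op 8 (add /t 62): {"t":62}
After op 9 (replace /t 26): {"t":26}
After op 10 (add /ngh 25): {"ngh":25,"t":26}
After op 11 (replace /ngh 23): {"ngh":23,"t":26}
After op 12 (add /dn 74): {"dn":74,"ngh":23,"t":26}
After op 13 (replace /dn 12): {"dn":12,"ngh":23,"t":26}
After op 14 (replace /t 15): {"dn":12,"ngh":23,"t":15}
After op 15 (remove /dn): {"ngh":23,"t":15}
After op 16 (add /ngh 46): {"ngh":46,"t":15}
After op 17 (remove /t): {"ngh":46}
After op 18 (replace /ngh 3): {"ngh":3}
After op 19 (remove /ngh): {}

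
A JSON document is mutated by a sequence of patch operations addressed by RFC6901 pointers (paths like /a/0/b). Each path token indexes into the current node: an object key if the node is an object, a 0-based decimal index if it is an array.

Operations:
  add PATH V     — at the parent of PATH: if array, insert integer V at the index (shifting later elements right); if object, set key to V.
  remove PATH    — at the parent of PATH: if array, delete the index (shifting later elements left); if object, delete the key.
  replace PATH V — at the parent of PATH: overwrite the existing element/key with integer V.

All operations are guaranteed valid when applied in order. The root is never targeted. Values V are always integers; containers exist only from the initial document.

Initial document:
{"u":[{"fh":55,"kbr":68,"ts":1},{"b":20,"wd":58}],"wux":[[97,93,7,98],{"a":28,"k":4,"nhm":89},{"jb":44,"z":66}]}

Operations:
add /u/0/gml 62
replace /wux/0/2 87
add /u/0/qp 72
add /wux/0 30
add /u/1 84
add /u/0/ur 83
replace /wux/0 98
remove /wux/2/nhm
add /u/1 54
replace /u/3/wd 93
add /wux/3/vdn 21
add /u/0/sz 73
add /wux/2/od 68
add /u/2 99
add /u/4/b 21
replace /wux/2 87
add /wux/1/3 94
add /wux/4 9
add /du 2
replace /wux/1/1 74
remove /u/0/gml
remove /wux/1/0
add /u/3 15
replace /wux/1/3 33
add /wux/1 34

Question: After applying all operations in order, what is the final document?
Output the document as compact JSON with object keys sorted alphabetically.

Answer: {"du":2,"u":[{"fh":55,"kbr":68,"qp":72,"sz":73,"ts":1,"ur":83},54,99,15,84,{"b":21,"wd":93}],"wux":[98,34,[74,87,94,33],87,{"jb":44,"vdn":21,"z":66},9]}

Derivation:
After op 1 (add /u/0/gml 62): {"u":[{"fh":55,"gml":62,"kbr":68,"ts":1},{"b":20,"wd":58}],"wux":[[97,93,7,98],{"a":28,"k":4,"nhm":89},{"jb":44,"z":66}]}
After op 2 (replace /wux/0/2 87): {"u":[{"fh":55,"gml":62,"kbr":68,"ts":1},{"b":20,"wd":58}],"wux":[[97,93,87,98],{"a":28,"k":4,"nhm":89},{"jb":44,"z":66}]}
After op 3 (add /u/0/qp 72): {"u":[{"fh":55,"gml":62,"kbr":68,"qp":72,"ts":1},{"b":20,"wd":58}],"wux":[[97,93,87,98],{"a":28,"k":4,"nhm":89},{"jb":44,"z":66}]}
After op 4 (add /wux/0 30): {"u":[{"fh":55,"gml":62,"kbr":68,"qp":72,"ts":1},{"b":20,"wd":58}],"wux":[30,[97,93,87,98],{"a":28,"k":4,"nhm":89},{"jb":44,"z":66}]}
After op 5 (add /u/1 84): {"u":[{"fh":55,"gml":62,"kbr":68,"qp":72,"ts":1},84,{"b":20,"wd":58}],"wux":[30,[97,93,87,98],{"a":28,"k":4,"nhm":89},{"jb":44,"z":66}]}
After op 6 (add /u/0/ur 83): {"u":[{"fh":55,"gml":62,"kbr":68,"qp":72,"ts":1,"ur":83},84,{"b":20,"wd":58}],"wux":[30,[97,93,87,98],{"a":28,"k":4,"nhm":89},{"jb":44,"z":66}]}
After op 7 (replace /wux/0 98): {"u":[{"fh":55,"gml":62,"kbr":68,"qp":72,"ts":1,"ur":83},84,{"b":20,"wd":58}],"wux":[98,[97,93,87,98],{"a":28,"k":4,"nhm":89},{"jb":44,"z":66}]}
After op 8 (remove /wux/2/nhm): {"u":[{"fh":55,"gml":62,"kbr":68,"qp":72,"ts":1,"ur":83},84,{"b":20,"wd":58}],"wux":[98,[97,93,87,98],{"a":28,"k":4},{"jb":44,"z":66}]}
After op 9 (add /u/1 54): {"u":[{"fh":55,"gml":62,"kbr":68,"qp":72,"ts":1,"ur":83},54,84,{"b":20,"wd":58}],"wux":[98,[97,93,87,98],{"a":28,"k":4},{"jb":44,"z":66}]}
After op 10 (replace /u/3/wd 93): {"u":[{"fh":55,"gml":62,"kbr":68,"qp":72,"ts":1,"ur":83},54,84,{"b":20,"wd":93}],"wux":[98,[97,93,87,98],{"a":28,"k":4},{"jb":44,"z":66}]}
After op 11 (add /wux/3/vdn 21): {"u":[{"fh":55,"gml":62,"kbr":68,"qp":72,"ts":1,"ur":83},54,84,{"b":20,"wd":93}],"wux":[98,[97,93,87,98],{"a":28,"k":4},{"jb":44,"vdn":21,"z":66}]}
After op 12 (add /u/0/sz 73): {"u":[{"fh":55,"gml":62,"kbr":68,"qp":72,"sz":73,"ts":1,"ur":83},54,84,{"b":20,"wd":93}],"wux":[98,[97,93,87,98],{"a":28,"k":4},{"jb":44,"vdn":21,"z":66}]}
After op 13 (add /wux/2/od 68): {"u":[{"fh":55,"gml":62,"kbr":68,"qp":72,"sz":73,"ts":1,"ur":83},54,84,{"b":20,"wd":93}],"wux":[98,[97,93,87,98],{"a":28,"k":4,"od":68},{"jb":44,"vdn":21,"z":66}]}
After op 14 (add /u/2 99): {"u":[{"fh":55,"gml":62,"kbr":68,"qp":72,"sz":73,"ts":1,"ur":83},54,99,84,{"b":20,"wd":93}],"wux":[98,[97,93,87,98],{"a":28,"k":4,"od":68},{"jb":44,"vdn":21,"z":66}]}
After op 15 (add /u/4/b 21): {"u":[{"fh":55,"gml":62,"kbr":68,"qp":72,"sz":73,"ts":1,"ur":83},54,99,84,{"b":21,"wd":93}],"wux":[98,[97,93,87,98],{"a":28,"k":4,"od":68},{"jb":44,"vdn":21,"z":66}]}
After op 16 (replace /wux/2 87): {"u":[{"fh":55,"gml":62,"kbr":68,"qp":72,"sz":73,"ts":1,"ur":83},54,99,84,{"b":21,"wd":93}],"wux":[98,[97,93,87,98],87,{"jb":44,"vdn":21,"z":66}]}
After op 17 (add /wux/1/3 94): {"u":[{"fh":55,"gml":62,"kbr":68,"qp":72,"sz":73,"ts":1,"ur":83},54,99,84,{"b":21,"wd":93}],"wux":[98,[97,93,87,94,98],87,{"jb":44,"vdn":21,"z":66}]}
After op 18 (add /wux/4 9): {"u":[{"fh":55,"gml":62,"kbr":68,"qp":72,"sz":73,"ts":1,"ur":83},54,99,84,{"b":21,"wd":93}],"wux":[98,[97,93,87,94,98],87,{"jb":44,"vdn":21,"z":66},9]}
After op 19 (add /du 2): {"du":2,"u":[{"fh":55,"gml":62,"kbr":68,"qp":72,"sz":73,"ts":1,"ur":83},54,99,84,{"b":21,"wd":93}],"wux":[98,[97,93,87,94,98],87,{"jb":44,"vdn":21,"z":66},9]}
After op 20 (replace /wux/1/1 74): {"du":2,"u":[{"fh":55,"gml":62,"kbr":68,"qp":72,"sz":73,"ts":1,"ur":83},54,99,84,{"b":21,"wd":93}],"wux":[98,[97,74,87,94,98],87,{"jb":44,"vdn":21,"z":66},9]}
After op 21 (remove /u/0/gml): {"du":2,"u":[{"fh":55,"kbr":68,"qp":72,"sz":73,"ts":1,"ur":83},54,99,84,{"b":21,"wd":93}],"wux":[98,[97,74,87,94,98],87,{"jb":44,"vdn":21,"z":66},9]}
After op 22 (remove /wux/1/0): {"du":2,"u":[{"fh":55,"kbr":68,"qp":72,"sz":73,"ts":1,"ur":83},54,99,84,{"b":21,"wd":93}],"wux":[98,[74,87,94,98],87,{"jb":44,"vdn":21,"z":66},9]}
After op 23 (add /u/3 15): {"du":2,"u":[{"fh":55,"kbr":68,"qp":72,"sz":73,"ts":1,"ur":83},54,99,15,84,{"b":21,"wd":93}],"wux":[98,[74,87,94,98],87,{"jb":44,"vdn":21,"z":66},9]}
After op 24 (replace /wux/1/3 33): {"du":2,"u":[{"fh":55,"kbr":68,"qp":72,"sz":73,"ts":1,"ur":83},54,99,15,84,{"b":21,"wd":93}],"wux":[98,[74,87,94,33],87,{"jb":44,"vdn":21,"z":66},9]}
After op 25 (add /wux/1 34): {"du":2,"u":[{"fh":55,"kbr":68,"qp":72,"sz":73,"ts":1,"ur":83},54,99,15,84,{"b":21,"wd":93}],"wux":[98,34,[74,87,94,33],87,{"jb":44,"vdn":21,"z":66},9]}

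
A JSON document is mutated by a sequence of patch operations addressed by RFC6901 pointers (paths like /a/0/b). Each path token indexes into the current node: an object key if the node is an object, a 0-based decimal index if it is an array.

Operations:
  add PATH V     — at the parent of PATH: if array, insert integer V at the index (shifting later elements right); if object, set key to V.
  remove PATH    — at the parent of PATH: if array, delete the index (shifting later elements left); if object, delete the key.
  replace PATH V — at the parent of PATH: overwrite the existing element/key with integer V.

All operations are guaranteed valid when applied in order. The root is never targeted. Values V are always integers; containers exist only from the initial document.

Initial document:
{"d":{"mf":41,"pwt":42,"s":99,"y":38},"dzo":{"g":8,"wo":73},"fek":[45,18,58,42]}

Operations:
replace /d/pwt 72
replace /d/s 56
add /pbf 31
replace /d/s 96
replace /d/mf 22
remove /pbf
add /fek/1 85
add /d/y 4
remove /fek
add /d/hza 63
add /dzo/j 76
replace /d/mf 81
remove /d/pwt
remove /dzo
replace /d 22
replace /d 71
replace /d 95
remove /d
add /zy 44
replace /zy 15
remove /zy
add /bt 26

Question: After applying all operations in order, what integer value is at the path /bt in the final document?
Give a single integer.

After op 1 (replace /d/pwt 72): {"d":{"mf":41,"pwt":72,"s":99,"y":38},"dzo":{"g":8,"wo":73},"fek":[45,18,58,42]}
After op 2 (replace /d/s 56): {"d":{"mf":41,"pwt":72,"s":56,"y":38},"dzo":{"g":8,"wo":73},"fek":[45,18,58,42]}
After op 3 (add /pbf 31): {"d":{"mf":41,"pwt":72,"s":56,"y":38},"dzo":{"g":8,"wo":73},"fek":[45,18,58,42],"pbf":31}
After op 4 (replace /d/s 96): {"d":{"mf":41,"pwt":72,"s":96,"y":38},"dzo":{"g":8,"wo":73},"fek":[45,18,58,42],"pbf":31}
After op 5 (replace /d/mf 22): {"d":{"mf":22,"pwt":72,"s":96,"y":38},"dzo":{"g":8,"wo":73},"fek":[45,18,58,42],"pbf":31}
After op 6 (remove /pbf): {"d":{"mf":22,"pwt":72,"s":96,"y":38},"dzo":{"g":8,"wo":73},"fek":[45,18,58,42]}
After op 7 (add /fek/1 85): {"d":{"mf":22,"pwt":72,"s":96,"y":38},"dzo":{"g":8,"wo":73},"fek":[45,85,18,58,42]}
After op 8 (add /d/y 4): {"d":{"mf":22,"pwt":72,"s":96,"y":4},"dzo":{"g":8,"wo":73},"fek":[45,85,18,58,42]}
After op 9 (remove /fek): {"d":{"mf":22,"pwt":72,"s":96,"y":4},"dzo":{"g":8,"wo":73}}
After op 10 (add /d/hza 63): {"d":{"hza":63,"mf":22,"pwt":72,"s":96,"y":4},"dzo":{"g":8,"wo":73}}
After op 11 (add /dzo/j 76): {"d":{"hza":63,"mf":22,"pwt":72,"s":96,"y":4},"dzo":{"g":8,"j":76,"wo":73}}
After op 12 (replace /d/mf 81): {"d":{"hza":63,"mf":81,"pwt":72,"s":96,"y":4},"dzo":{"g":8,"j":76,"wo":73}}
After op 13 (remove /d/pwt): {"d":{"hza":63,"mf":81,"s":96,"y":4},"dzo":{"g":8,"j":76,"wo":73}}
After op 14 (remove /dzo): {"d":{"hza":63,"mf":81,"s":96,"y":4}}
After op 15 (replace /d 22): {"d":22}
After op 16 (replace /d 71): {"d":71}
After op 17 (replace /d 95): {"d":95}
After op 18 (remove /d): {}
After op 19 (add /zy 44): {"zy":44}
After op 20 (replace /zy 15): {"zy":15}
After op 21 (remove /zy): {}
After op 22 (add /bt 26): {"bt":26}
Value at /bt: 26

Answer: 26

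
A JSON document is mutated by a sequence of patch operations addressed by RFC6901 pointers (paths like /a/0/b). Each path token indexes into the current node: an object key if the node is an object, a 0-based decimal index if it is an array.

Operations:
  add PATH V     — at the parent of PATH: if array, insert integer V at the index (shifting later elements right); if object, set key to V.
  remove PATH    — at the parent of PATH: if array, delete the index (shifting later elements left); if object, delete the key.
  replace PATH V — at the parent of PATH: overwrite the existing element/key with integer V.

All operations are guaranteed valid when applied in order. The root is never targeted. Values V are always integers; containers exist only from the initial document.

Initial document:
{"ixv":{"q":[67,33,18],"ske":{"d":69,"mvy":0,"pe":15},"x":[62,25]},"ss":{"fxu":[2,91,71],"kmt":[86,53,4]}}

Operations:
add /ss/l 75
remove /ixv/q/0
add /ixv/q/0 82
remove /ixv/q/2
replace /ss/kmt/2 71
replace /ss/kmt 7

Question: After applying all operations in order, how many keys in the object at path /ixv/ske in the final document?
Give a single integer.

After op 1 (add /ss/l 75): {"ixv":{"q":[67,33,18],"ske":{"d":69,"mvy":0,"pe":15},"x":[62,25]},"ss":{"fxu":[2,91,71],"kmt":[86,53,4],"l":75}}
After op 2 (remove /ixv/q/0): {"ixv":{"q":[33,18],"ske":{"d":69,"mvy":0,"pe":15},"x":[62,25]},"ss":{"fxu":[2,91,71],"kmt":[86,53,4],"l":75}}
After op 3 (add /ixv/q/0 82): {"ixv":{"q":[82,33,18],"ske":{"d":69,"mvy":0,"pe":15},"x":[62,25]},"ss":{"fxu":[2,91,71],"kmt":[86,53,4],"l":75}}
After op 4 (remove /ixv/q/2): {"ixv":{"q":[82,33],"ske":{"d":69,"mvy":0,"pe":15},"x":[62,25]},"ss":{"fxu":[2,91,71],"kmt":[86,53,4],"l":75}}
After op 5 (replace /ss/kmt/2 71): {"ixv":{"q":[82,33],"ske":{"d":69,"mvy":0,"pe":15},"x":[62,25]},"ss":{"fxu":[2,91,71],"kmt":[86,53,71],"l":75}}
After op 6 (replace /ss/kmt 7): {"ixv":{"q":[82,33],"ske":{"d":69,"mvy":0,"pe":15},"x":[62,25]},"ss":{"fxu":[2,91,71],"kmt":7,"l":75}}
Size at path /ixv/ske: 3

Answer: 3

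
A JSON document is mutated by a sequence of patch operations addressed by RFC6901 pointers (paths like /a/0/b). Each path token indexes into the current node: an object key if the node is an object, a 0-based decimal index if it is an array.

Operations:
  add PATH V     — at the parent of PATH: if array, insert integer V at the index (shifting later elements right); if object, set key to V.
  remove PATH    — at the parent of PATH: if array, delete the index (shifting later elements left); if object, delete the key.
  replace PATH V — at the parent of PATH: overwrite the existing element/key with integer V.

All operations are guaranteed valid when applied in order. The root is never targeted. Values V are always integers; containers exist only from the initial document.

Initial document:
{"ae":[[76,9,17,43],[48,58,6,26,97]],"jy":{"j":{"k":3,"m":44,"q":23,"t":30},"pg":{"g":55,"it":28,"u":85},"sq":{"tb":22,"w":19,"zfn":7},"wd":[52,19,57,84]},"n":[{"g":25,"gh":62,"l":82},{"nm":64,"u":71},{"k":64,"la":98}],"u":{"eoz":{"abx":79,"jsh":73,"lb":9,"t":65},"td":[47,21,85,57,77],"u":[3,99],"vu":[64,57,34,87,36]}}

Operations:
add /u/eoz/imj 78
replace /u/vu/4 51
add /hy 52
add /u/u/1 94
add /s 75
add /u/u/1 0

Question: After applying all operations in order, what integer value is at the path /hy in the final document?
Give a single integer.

Answer: 52

Derivation:
After op 1 (add /u/eoz/imj 78): {"ae":[[76,9,17,43],[48,58,6,26,97]],"jy":{"j":{"k":3,"m":44,"q":23,"t":30},"pg":{"g":55,"it":28,"u":85},"sq":{"tb":22,"w":19,"zfn":7},"wd":[52,19,57,84]},"n":[{"g":25,"gh":62,"l":82},{"nm":64,"u":71},{"k":64,"la":98}],"u":{"eoz":{"abx":79,"imj":78,"jsh":73,"lb":9,"t":65},"td":[47,21,85,57,77],"u":[3,99],"vu":[64,57,34,87,36]}}
After op 2 (replace /u/vu/4 51): {"ae":[[76,9,17,43],[48,58,6,26,97]],"jy":{"j":{"k":3,"m":44,"q":23,"t":30},"pg":{"g":55,"it":28,"u":85},"sq":{"tb":22,"w":19,"zfn":7},"wd":[52,19,57,84]},"n":[{"g":25,"gh":62,"l":82},{"nm":64,"u":71},{"k":64,"la":98}],"u":{"eoz":{"abx":79,"imj":78,"jsh":73,"lb":9,"t":65},"td":[47,21,85,57,77],"u":[3,99],"vu":[64,57,34,87,51]}}
After op 3 (add /hy 52): {"ae":[[76,9,17,43],[48,58,6,26,97]],"hy":52,"jy":{"j":{"k":3,"m":44,"q":23,"t":30},"pg":{"g":55,"it":28,"u":85},"sq":{"tb":22,"w":19,"zfn":7},"wd":[52,19,57,84]},"n":[{"g":25,"gh":62,"l":82},{"nm":64,"u":71},{"k":64,"la":98}],"u":{"eoz":{"abx":79,"imj":78,"jsh":73,"lb":9,"t":65},"td":[47,21,85,57,77],"u":[3,99],"vu":[64,57,34,87,51]}}
After op 4 (add /u/u/1 94): {"ae":[[76,9,17,43],[48,58,6,26,97]],"hy":52,"jy":{"j":{"k":3,"m":44,"q":23,"t":30},"pg":{"g":55,"it":28,"u":85},"sq":{"tb":22,"w":19,"zfn":7},"wd":[52,19,57,84]},"n":[{"g":25,"gh":62,"l":82},{"nm":64,"u":71},{"k":64,"la":98}],"u":{"eoz":{"abx":79,"imj":78,"jsh":73,"lb":9,"t":65},"td":[47,21,85,57,77],"u":[3,94,99],"vu":[64,57,34,87,51]}}
After op 5 (add /s 75): {"ae":[[76,9,17,43],[48,58,6,26,97]],"hy":52,"jy":{"j":{"k":3,"m":44,"q":23,"t":30},"pg":{"g":55,"it":28,"u":85},"sq":{"tb":22,"w":19,"zfn":7},"wd":[52,19,57,84]},"n":[{"g":25,"gh":62,"l":82},{"nm":64,"u":71},{"k":64,"la":98}],"s":75,"u":{"eoz":{"abx":79,"imj":78,"jsh":73,"lb":9,"t":65},"td":[47,21,85,57,77],"u":[3,94,99],"vu":[64,57,34,87,51]}}
After op 6 (add /u/u/1 0): {"ae":[[76,9,17,43],[48,58,6,26,97]],"hy":52,"jy":{"j":{"k":3,"m":44,"q":23,"t":30},"pg":{"g":55,"it":28,"u":85},"sq":{"tb":22,"w":19,"zfn":7},"wd":[52,19,57,84]},"n":[{"g":25,"gh":62,"l":82},{"nm":64,"u":71},{"k":64,"la":98}],"s":75,"u":{"eoz":{"abx":79,"imj":78,"jsh":73,"lb":9,"t":65},"td":[47,21,85,57,77],"u":[3,0,94,99],"vu":[64,57,34,87,51]}}
Value at /hy: 52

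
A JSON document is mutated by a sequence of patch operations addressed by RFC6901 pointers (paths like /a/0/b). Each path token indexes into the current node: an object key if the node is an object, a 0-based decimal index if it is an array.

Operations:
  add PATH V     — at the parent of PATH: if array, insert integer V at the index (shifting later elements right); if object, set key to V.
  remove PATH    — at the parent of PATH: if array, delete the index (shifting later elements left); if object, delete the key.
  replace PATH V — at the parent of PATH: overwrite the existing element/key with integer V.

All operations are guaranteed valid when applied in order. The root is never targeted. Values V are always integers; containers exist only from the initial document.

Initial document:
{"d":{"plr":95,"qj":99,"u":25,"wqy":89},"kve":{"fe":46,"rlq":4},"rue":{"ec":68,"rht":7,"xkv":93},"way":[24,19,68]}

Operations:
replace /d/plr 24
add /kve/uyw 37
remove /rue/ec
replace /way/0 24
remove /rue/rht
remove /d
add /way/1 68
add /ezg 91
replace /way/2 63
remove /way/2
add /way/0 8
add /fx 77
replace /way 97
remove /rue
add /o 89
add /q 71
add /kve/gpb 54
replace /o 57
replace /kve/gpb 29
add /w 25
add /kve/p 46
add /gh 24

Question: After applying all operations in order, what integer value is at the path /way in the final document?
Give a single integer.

Answer: 97

Derivation:
After op 1 (replace /d/plr 24): {"d":{"plr":24,"qj":99,"u":25,"wqy":89},"kve":{"fe":46,"rlq":4},"rue":{"ec":68,"rht":7,"xkv":93},"way":[24,19,68]}
After op 2 (add /kve/uyw 37): {"d":{"plr":24,"qj":99,"u":25,"wqy":89},"kve":{"fe":46,"rlq":4,"uyw":37},"rue":{"ec":68,"rht":7,"xkv":93},"way":[24,19,68]}
After op 3 (remove /rue/ec): {"d":{"plr":24,"qj":99,"u":25,"wqy":89},"kve":{"fe":46,"rlq":4,"uyw":37},"rue":{"rht":7,"xkv":93},"way":[24,19,68]}
After op 4 (replace /way/0 24): {"d":{"plr":24,"qj":99,"u":25,"wqy":89},"kve":{"fe":46,"rlq":4,"uyw":37},"rue":{"rht":7,"xkv":93},"way":[24,19,68]}
After op 5 (remove /rue/rht): {"d":{"plr":24,"qj":99,"u":25,"wqy":89},"kve":{"fe":46,"rlq":4,"uyw":37},"rue":{"xkv":93},"way":[24,19,68]}
After op 6 (remove /d): {"kve":{"fe":46,"rlq":4,"uyw":37},"rue":{"xkv":93},"way":[24,19,68]}
After op 7 (add /way/1 68): {"kve":{"fe":46,"rlq":4,"uyw":37},"rue":{"xkv":93},"way":[24,68,19,68]}
After op 8 (add /ezg 91): {"ezg":91,"kve":{"fe":46,"rlq":4,"uyw":37},"rue":{"xkv":93},"way":[24,68,19,68]}
After op 9 (replace /way/2 63): {"ezg":91,"kve":{"fe":46,"rlq":4,"uyw":37},"rue":{"xkv":93},"way":[24,68,63,68]}
After op 10 (remove /way/2): {"ezg":91,"kve":{"fe":46,"rlq":4,"uyw":37},"rue":{"xkv":93},"way":[24,68,68]}
After op 11 (add /way/0 8): {"ezg":91,"kve":{"fe":46,"rlq":4,"uyw":37},"rue":{"xkv":93},"way":[8,24,68,68]}
After op 12 (add /fx 77): {"ezg":91,"fx":77,"kve":{"fe":46,"rlq":4,"uyw":37},"rue":{"xkv":93},"way":[8,24,68,68]}
After op 13 (replace /way 97): {"ezg":91,"fx":77,"kve":{"fe":46,"rlq":4,"uyw":37},"rue":{"xkv":93},"way":97}
After op 14 (remove /rue): {"ezg":91,"fx":77,"kve":{"fe":46,"rlq":4,"uyw":37},"way":97}
After op 15 (add /o 89): {"ezg":91,"fx":77,"kve":{"fe":46,"rlq":4,"uyw":37},"o":89,"way":97}
After op 16 (add /q 71): {"ezg":91,"fx":77,"kve":{"fe":46,"rlq":4,"uyw":37},"o":89,"q":71,"way":97}
After op 17 (add /kve/gpb 54): {"ezg":91,"fx":77,"kve":{"fe":46,"gpb":54,"rlq":4,"uyw":37},"o":89,"q":71,"way":97}
After op 18 (replace /o 57): {"ezg":91,"fx":77,"kve":{"fe":46,"gpb":54,"rlq":4,"uyw":37},"o":57,"q":71,"way":97}
After op 19 (replace /kve/gpb 29): {"ezg":91,"fx":77,"kve":{"fe":46,"gpb":29,"rlq":4,"uyw":37},"o":57,"q":71,"way":97}
After op 20 (add /w 25): {"ezg":91,"fx":77,"kve":{"fe":46,"gpb":29,"rlq":4,"uyw":37},"o":57,"q":71,"w":25,"way":97}
After op 21 (add /kve/p 46): {"ezg":91,"fx":77,"kve":{"fe":46,"gpb":29,"p":46,"rlq":4,"uyw":37},"o":57,"q":71,"w":25,"way":97}
After op 22 (add /gh 24): {"ezg":91,"fx":77,"gh":24,"kve":{"fe":46,"gpb":29,"p":46,"rlq":4,"uyw":37},"o":57,"q":71,"w":25,"way":97}
Value at /way: 97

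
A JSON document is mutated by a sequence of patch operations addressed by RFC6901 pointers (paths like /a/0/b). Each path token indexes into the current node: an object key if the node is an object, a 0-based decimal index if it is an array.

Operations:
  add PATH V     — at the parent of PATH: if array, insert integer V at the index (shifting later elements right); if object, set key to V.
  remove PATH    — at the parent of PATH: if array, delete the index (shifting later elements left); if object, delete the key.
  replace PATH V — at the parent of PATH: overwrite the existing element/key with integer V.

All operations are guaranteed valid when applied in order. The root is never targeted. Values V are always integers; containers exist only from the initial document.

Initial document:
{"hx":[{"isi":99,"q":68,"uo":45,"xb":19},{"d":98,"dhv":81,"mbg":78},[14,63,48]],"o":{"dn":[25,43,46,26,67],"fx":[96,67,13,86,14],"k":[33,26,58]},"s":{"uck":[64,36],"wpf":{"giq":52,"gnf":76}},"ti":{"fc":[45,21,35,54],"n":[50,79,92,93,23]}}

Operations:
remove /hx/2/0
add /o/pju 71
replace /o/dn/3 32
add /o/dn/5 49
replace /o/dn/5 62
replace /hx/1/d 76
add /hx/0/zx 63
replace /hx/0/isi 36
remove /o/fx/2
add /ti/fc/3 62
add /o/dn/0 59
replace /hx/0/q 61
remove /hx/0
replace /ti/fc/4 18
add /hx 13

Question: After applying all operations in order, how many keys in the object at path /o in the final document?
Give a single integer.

Answer: 4

Derivation:
After op 1 (remove /hx/2/0): {"hx":[{"isi":99,"q":68,"uo":45,"xb":19},{"d":98,"dhv":81,"mbg":78},[63,48]],"o":{"dn":[25,43,46,26,67],"fx":[96,67,13,86,14],"k":[33,26,58]},"s":{"uck":[64,36],"wpf":{"giq":52,"gnf":76}},"ti":{"fc":[45,21,35,54],"n":[50,79,92,93,23]}}
After op 2 (add /o/pju 71): {"hx":[{"isi":99,"q":68,"uo":45,"xb":19},{"d":98,"dhv":81,"mbg":78},[63,48]],"o":{"dn":[25,43,46,26,67],"fx":[96,67,13,86,14],"k":[33,26,58],"pju":71},"s":{"uck":[64,36],"wpf":{"giq":52,"gnf":76}},"ti":{"fc":[45,21,35,54],"n":[50,79,92,93,23]}}
After op 3 (replace /o/dn/3 32): {"hx":[{"isi":99,"q":68,"uo":45,"xb":19},{"d":98,"dhv":81,"mbg":78},[63,48]],"o":{"dn":[25,43,46,32,67],"fx":[96,67,13,86,14],"k":[33,26,58],"pju":71},"s":{"uck":[64,36],"wpf":{"giq":52,"gnf":76}},"ti":{"fc":[45,21,35,54],"n":[50,79,92,93,23]}}
After op 4 (add /o/dn/5 49): {"hx":[{"isi":99,"q":68,"uo":45,"xb":19},{"d":98,"dhv":81,"mbg":78},[63,48]],"o":{"dn":[25,43,46,32,67,49],"fx":[96,67,13,86,14],"k":[33,26,58],"pju":71},"s":{"uck":[64,36],"wpf":{"giq":52,"gnf":76}},"ti":{"fc":[45,21,35,54],"n":[50,79,92,93,23]}}
After op 5 (replace /o/dn/5 62): {"hx":[{"isi":99,"q":68,"uo":45,"xb":19},{"d":98,"dhv":81,"mbg":78},[63,48]],"o":{"dn":[25,43,46,32,67,62],"fx":[96,67,13,86,14],"k":[33,26,58],"pju":71},"s":{"uck":[64,36],"wpf":{"giq":52,"gnf":76}},"ti":{"fc":[45,21,35,54],"n":[50,79,92,93,23]}}
After op 6 (replace /hx/1/d 76): {"hx":[{"isi":99,"q":68,"uo":45,"xb":19},{"d":76,"dhv":81,"mbg":78},[63,48]],"o":{"dn":[25,43,46,32,67,62],"fx":[96,67,13,86,14],"k":[33,26,58],"pju":71},"s":{"uck":[64,36],"wpf":{"giq":52,"gnf":76}},"ti":{"fc":[45,21,35,54],"n":[50,79,92,93,23]}}
After op 7 (add /hx/0/zx 63): {"hx":[{"isi":99,"q":68,"uo":45,"xb":19,"zx":63},{"d":76,"dhv":81,"mbg":78},[63,48]],"o":{"dn":[25,43,46,32,67,62],"fx":[96,67,13,86,14],"k":[33,26,58],"pju":71},"s":{"uck":[64,36],"wpf":{"giq":52,"gnf":76}},"ti":{"fc":[45,21,35,54],"n":[50,79,92,93,23]}}
After op 8 (replace /hx/0/isi 36): {"hx":[{"isi":36,"q":68,"uo":45,"xb":19,"zx":63},{"d":76,"dhv":81,"mbg":78},[63,48]],"o":{"dn":[25,43,46,32,67,62],"fx":[96,67,13,86,14],"k":[33,26,58],"pju":71},"s":{"uck":[64,36],"wpf":{"giq":52,"gnf":76}},"ti":{"fc":[45,21,35,54],"n":[50,79,92,93,23]}}
After op 9 (remove /o/fx/2): {"hx":[{"isi":36,"q":68,"uo":45,"xb":19,"zx":63},{"d":76,"dhv":81,"mbg":78},[63,48]],"o":{"dn":[25,43,46,32,67,62],"fx":[96,67,86,14],"k":[33,26,58],"pju":71},"s":{"uck":[64,36],"wpf":{"giq":52,"gnf":76}},"ti":{"fc":[45,21,35,54],"n":[50,79,92,93,23]}}
After op 10 (add /ti/fc/3 62): {"hx":[{"isi":36,"q":68,"uo":45,"xb":19,"zx":63},{"d":76,"dhv":81,"mbg":78},[63,48]],"o":{"dn":[25,43,46,32,67,62],"fx":[96,67,86,14],"k":[33,26,58],"pju":71},"s":{"uck":[64,36],"wpf":{"giq":52,"gnf":76}},"ti":{"fc":[45,21,35,62,54],"n":[50,79,92,93,23]}}
After op 11 (add /o/dn/0 59): {"hx":[{"isi":36,"q":68,"uo":45,"xb":19,"zx":63},{"d":76,"dhv":81,"mbg":78},[63,48]],"o":{"dn":[59,25,43,46,32,67,62],"fx":[96,67,86,14],"k":[33,26,58],"pju":71},"s":{"uck":[64,36],"wpf":{"giq":52,"gnf":76}},"ti":{"fc":[45,21,35,62,54],"n":[50,79,92,93,23]}}
After op 12 (replace /hx/0/q 61): {"hx":[{"isi":36,"q":61,"uo":45,"xb":19,"zx":63},{"d":76,"dhv":81,"mbg":78},[63,48]],"o":{"dn":[59,25,43,46,32,67,62],"fx":[96,67,86,14],"k":[33,26,58],"pju":71},"s":{"uck":[64,36],"wpf":{"giq":52,"gnf":76}},"ti":{"fc":[45,21,35,62,54],"n":[50,79,92,93,23]}}
After op 13 (remove /hx/0): {"hx":[{"d":76,"dhv":81,"mbg":78},[63,48]],"o":{"dn":[59,25,43,46,32,67,62],"fx":[96,67,86,14],"k":[33,26,58],"pju":71},"s":{"uck":[64,36],"wpf":{"giq":52,"gnf":76}},"ti":{"fc":[45,21,35,62,54],"n":[50,79,92,93,23]}}
After op 14 (replace /ti/fc/4 18): {"hx":[{"d":76,"dhv":81,"mbg":78},[63,48]],"o":{"dn":[59,25,43,46,32,67,62],"fx":[96,67,86,14],"k":[33,26,58],"pju":71},"s":{"uck":[64,36],"wpf":{"giq":52,"gnf":76}},"ti":{"fc":[45,21,35,62,18],"n":[50,79,92,93,23]}}
After op 15 (add /hx 13): {"hx":13,"o":{"dn":[59,25,43,46,32,67,62],"fx":[96,67,86,14],"k":[33,26,58],"pju":71},"s":{"uck":[64,36],"wpf":{"giq":52,"gnf":76}},"ti":{"fc":[45,21,35,62,18],"n":[50,79,92,93,23]}}
Size at path /o: 4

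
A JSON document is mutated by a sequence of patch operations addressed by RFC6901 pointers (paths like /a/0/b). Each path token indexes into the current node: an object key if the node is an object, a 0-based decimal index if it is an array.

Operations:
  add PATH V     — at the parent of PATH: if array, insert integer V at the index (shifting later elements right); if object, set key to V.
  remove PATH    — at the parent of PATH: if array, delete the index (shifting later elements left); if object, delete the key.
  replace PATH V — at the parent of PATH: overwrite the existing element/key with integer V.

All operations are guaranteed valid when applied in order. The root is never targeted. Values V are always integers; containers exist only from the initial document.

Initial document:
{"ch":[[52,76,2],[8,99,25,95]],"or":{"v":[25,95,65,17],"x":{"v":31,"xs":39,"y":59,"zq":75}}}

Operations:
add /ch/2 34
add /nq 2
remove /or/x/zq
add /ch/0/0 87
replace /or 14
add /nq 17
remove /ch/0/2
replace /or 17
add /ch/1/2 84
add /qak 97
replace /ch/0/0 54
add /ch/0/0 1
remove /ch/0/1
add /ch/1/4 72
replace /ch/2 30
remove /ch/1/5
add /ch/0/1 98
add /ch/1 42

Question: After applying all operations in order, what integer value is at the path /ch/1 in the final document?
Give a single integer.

Answer: 42

Derivation:
After op 1 (add /ch/2 34): {"ch":[[52,76,2],[8,99,25,95],34],"or":{"v":[25,95,65,17],"x":{"v":31,"xs":39,"y":59,"zq":75}}}
After op 2 (add /nq 2): {"ch":[[52,76,2],[8,99,25,95],34],"nq":2,"or":{"v":[25,95,65,17],"x":{"v":31,"xs":39,"y":59,"zq":75}}}
After op 3 (remove /or/x/zq): {"ch":[[52,76,2],[8,99,25,95],34],"nq":2,"or":{"v":[25,95,65,17],"x":{"v":31,"xs":39,"y":59}}}
After op 4 (add /ch/0/0 87): {"ch":[[87,52,76,2],[8,99,25,95],34],"nq":2,"or":{"v":[25,95,65,17],"x":{"v":31,"xs":39,"y":59}}}
After op 5 (replace /or 14): {"ch":[[87,52,76,2],[8,99,25,95],34],"nq":2,"or":14}
After op 6 (add /nq 17): {"ch":[[87,52,76,2],[8,99,25,95],34],"nq":17,"or":14}
After op 7 (remove /ch/0/2): {"ch":[[87,52,2],[8,99,25,95],34],"nq":17,"or":14}
After op 8 (replace /or 17): {"ch":[[87,52,2],[8,99,25,95],34],"nq":17,"or":17}
After op 9 (add /ch/1/2 84): {"ch":[[87,52,2],[8,99,84,25,95],34],"nq":17,"or":17}
After op 10 (add /qak 97): {"ch":[[87,52,2],[8,99,84,25,95],34],"nq":17,"or":17,"qak":97}
After op 11 (replace /ch/0/0 54): {"ch":[[54,52,2],[8,99,84,25,95],34],"nq":17,"or":17,"qak":97}
After op 12 (add /ch/0/0 1): {"ch":[[1,54,52,2],[8,99,84,25,95],34],"nq":17,"or":17,"qak":97}
After op 13 (remove /ch/0/1): {"ch":[[1,52,2],[8,99,84,25,95],34],"nq":17,"or":17,"qak":97}
After op 14 (add /ch/1/4 72): {"ch":[[1,52,2],[8,99,84,25,72,95],34],"nq":17,"or":17,"qak":97}
After op 15 (replace /ch/2 30): {"ch":[[1,52,2],[8,99,84,25,72,95],30],"nq":17,"or":17,"qak":97}
After op 16 (remove /ch/1/5): {"ch":[[1,52,2],[8,99,84,25,72],30],"nq":17,"or":17,"qak":97}
After op 17 (add /ch/0/1 98): {"ch":[[1,98,52,2],[8,99,84,25,72],30],"nq":17,"or":17,"qak":97}
After op 18 (add /ch/1 42): {"ch":[[1,98,52,2],42,[8,99,84,25,72],30],"nq":17,"or":17,"qak":97}
Value at /ch/1: 42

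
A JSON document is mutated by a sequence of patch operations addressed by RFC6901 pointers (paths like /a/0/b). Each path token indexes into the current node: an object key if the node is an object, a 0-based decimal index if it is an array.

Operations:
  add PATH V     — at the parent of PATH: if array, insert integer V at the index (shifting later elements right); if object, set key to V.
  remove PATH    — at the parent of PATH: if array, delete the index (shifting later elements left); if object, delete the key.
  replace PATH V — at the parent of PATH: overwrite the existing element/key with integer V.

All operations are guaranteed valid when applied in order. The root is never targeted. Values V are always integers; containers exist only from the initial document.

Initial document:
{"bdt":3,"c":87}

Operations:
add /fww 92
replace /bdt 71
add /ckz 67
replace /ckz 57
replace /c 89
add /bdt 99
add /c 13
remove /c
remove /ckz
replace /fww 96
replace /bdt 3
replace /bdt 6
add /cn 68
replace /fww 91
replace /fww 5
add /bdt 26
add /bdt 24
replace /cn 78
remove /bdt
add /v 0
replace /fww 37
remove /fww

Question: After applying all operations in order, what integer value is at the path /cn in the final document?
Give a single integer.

After op 1 (add /fww 92): {"bdt":3,"c":87,"fww":92}
After op 2 (replace /bdt 71): {"bdt":71,"c":87,"fww":92}
After op 3 (add /ckz 67): {"bdt":71,"c":87,"ckz":67,"fww":92}
After op 4 (replace /ckz 57): {"bdt":71,"c":87,"ckz":57,"fww":92}
After op 5 (replace /c 89): {"bdt":71,"c":89,"ckz":57,"fww":92}
After op 6 (add /bdt 99): {"bdt":99,"c":89,"ckz":57,"fww":92}
After op 7 (add /c 13): {"bdt":99,"c":13,"ckz":57,"fww":92}
After op 8 (remove /c): {"bdt":99,"ckz":57,"fww":92}
After op 9 (remove /ckz): {"bdt":99,"fww":92}
After op 10 (replace /fww 96): {"bdt":99,"fww":96}
After op 11 (replace /bdt 3): {"bdt":3,"fww":96}
After op 12 (replace /bdt 6): {"bdt":6,"fww":96}
After op 13 (add /cn 68): {"bdt":6,"cn":68,"fww":96}
After op 14 (replace /fww 91): {"bdt":6,"cn":68,"fww":91}
After op 15 (replace /fww 5): {"bdt":6,"cn":68,"fww":5}
After op 16 (add /bdt 26): {"bdt":26,"cn":68,"fww":5}
After op 17 (add /bdt 24): {"bdt":24,"cn":68,"fww":5}
After op 18 (replace /cn 78): {"bdt":24,"cn":78,"fww":5}
After op 19 (remove /bdt): {"cn":78,"fww":5}
After op 20 (add /v 0): {"cn":78,"fww":5,"v":0}
After op 21 (replace /fww 37): {"cn":78,"fww":37,"v":0}
After op 22 (remove /fww): {"cn":78,"v":0}
Value at /cn: 78

Answer: 78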